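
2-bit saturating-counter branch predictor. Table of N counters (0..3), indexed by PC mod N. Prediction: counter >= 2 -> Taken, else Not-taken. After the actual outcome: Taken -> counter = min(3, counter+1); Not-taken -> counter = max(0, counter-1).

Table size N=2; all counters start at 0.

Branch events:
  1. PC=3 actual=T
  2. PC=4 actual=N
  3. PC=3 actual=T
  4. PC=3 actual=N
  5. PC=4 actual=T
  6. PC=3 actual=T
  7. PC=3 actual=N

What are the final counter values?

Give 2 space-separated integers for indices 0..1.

Answer: 1 1

Derivation:
Ev 1: PC=3 idx=1 pred=N actual=T -> ctr[1]=1
Ev 2: PC=4 idx=0 pred=N actual=N -> ctr[0]=0
Ev 3: PC=3 idx=1 pred=N actual=T -> ctr[1]=2
Ev 4: PC=3 idx=1 pred=T actual=N -> ctr[1]=1
Ev 5: PC=4 idx=0 pred=N actual=T -> ctr[0]=1
Ev 6: PC=3 idx=1 pred=N actual=T -> ctr[1]=2
Ev 7: PC=3 idx=1 pred=T actual=N -> ctr[1]=1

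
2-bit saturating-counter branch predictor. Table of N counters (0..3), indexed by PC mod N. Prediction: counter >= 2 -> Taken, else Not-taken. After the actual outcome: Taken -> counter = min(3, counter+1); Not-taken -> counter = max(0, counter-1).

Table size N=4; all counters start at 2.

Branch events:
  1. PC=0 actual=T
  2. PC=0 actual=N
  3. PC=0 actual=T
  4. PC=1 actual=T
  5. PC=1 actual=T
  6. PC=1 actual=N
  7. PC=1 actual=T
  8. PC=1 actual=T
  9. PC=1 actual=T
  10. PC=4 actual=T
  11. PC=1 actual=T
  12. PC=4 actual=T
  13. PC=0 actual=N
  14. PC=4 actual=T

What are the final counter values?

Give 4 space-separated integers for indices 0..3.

Ev 1: PC=0 idx=0 pred=T actual=T -> ctr[0]=3
Ev 2: PC=0 idx=0 pred=T actual=N -> ctr[0]=2
Ev 3: PC=0 idx=0 pred=T actual=T -> ctr[0]=3
Ev 4: PC=1 idx=1 pred=T actual=T -> ctr[1]=3
Ev 5: PC=1 idx=1 pred=T actual=T -> ctr[1]=3
Ev 6: PC=1 idx=1 pred=T actual=N -> ctr[1]=2
Ev 7: PC=1 idx=1 pred=T actual=T -> ctr[1]=3
Ev 8: PC=1 idx=1 pred=T actual=T -> ctr[1]=3
Ev 9: PC=1 idx=1 pred=T actual=T -> ctr[1]=3
Ev 10: PC=4 idx=0 pred=T actual=T -> ctr[0]=3
Ev 11: PC=1 idx=1 pred=T actual=T -> ctr[1]=3
Ev 12: PC=4 idx=0 pred=T actual=T -> ctr[0]=3
Ev 13: PC=0 idx=0 pred=T actual=N -> ctr[0]=2
Ev 14: PC=4 idx=0 pred=T actual=T -> ctr[0]=3

Answer: 3 3 2 2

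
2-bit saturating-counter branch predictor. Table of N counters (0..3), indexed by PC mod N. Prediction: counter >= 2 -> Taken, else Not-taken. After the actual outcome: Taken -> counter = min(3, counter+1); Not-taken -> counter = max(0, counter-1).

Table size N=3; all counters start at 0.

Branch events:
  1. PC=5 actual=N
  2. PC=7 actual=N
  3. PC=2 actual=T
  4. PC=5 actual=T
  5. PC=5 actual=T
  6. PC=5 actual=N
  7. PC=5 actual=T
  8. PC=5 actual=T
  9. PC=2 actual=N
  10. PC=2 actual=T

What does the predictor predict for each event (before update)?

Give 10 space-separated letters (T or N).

Ev 1: PC=5 idx=2 pred=N actual=N -> ctr[2]=0
Ev 2: PC=7 idx=1 pred=N actual=N -> ctr[1]=0
Ev 3: PC=2 idx=2 pred=N actual=T -> ctr[2]=1
Ev 4: PC=5 idx=2 pred=N actual=T -> ctr[2]=2
Ev 5: PC=5 idx=2 pred=T actual=T -> ctr[2]=3
Ev 6: PC=5 idx=2 pred=T actual=N -> ctr[2]=2
Ev 7: PC=5 idx=2 pred=T actual=T -> ctr[2]=3
Ev 8: PC=5 idx=2 pred=T actual=T -> ctr[2]=3
Ev 9: PC=2 idx=2 pred=T actual=N -> ctr[2]=2
Ev 10: PC=2 idx=2 pred=T actual=T -> ctr[2]=3

Answer: N N N N T T T T T T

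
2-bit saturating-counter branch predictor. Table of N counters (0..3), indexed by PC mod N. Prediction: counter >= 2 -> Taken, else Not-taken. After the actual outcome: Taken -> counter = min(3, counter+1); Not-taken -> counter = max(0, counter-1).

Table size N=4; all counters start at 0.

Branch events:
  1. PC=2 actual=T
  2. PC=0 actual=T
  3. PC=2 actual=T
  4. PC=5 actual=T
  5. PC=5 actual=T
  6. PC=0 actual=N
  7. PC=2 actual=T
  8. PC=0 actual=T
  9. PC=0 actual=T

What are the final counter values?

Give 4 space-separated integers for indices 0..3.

Ev 1: PC=2 idx=2 pred=N actual=T -> ctr[2]=1
Ev 2: PC=0 idx=0 pred=N actual=T -> ctr[0]=1
Ev 3: PC=2 idx=2 pred=N actual=T -> ctr[2]=2
Ev 4: PC=5 idx=1 pred=N actual=T -> ctr[1]=1
Ev 5: PC=5 idx=1 pred=N actual=T -> ctr[1]=2
Ev 6: PC=0 idx=0 pred=N actual=N -> ctr[0]=0
Ev 7: PC=2 idx=2 pred=T actual=T -> ctr[2]=3
Ev 8: PC=0 idx=0 pred=N actual=T -> ctr[0]=1
Ev 9: PC=0 idx=0 pred=N actual=T -> ctr[0]=2

Answer: 2 2 3 0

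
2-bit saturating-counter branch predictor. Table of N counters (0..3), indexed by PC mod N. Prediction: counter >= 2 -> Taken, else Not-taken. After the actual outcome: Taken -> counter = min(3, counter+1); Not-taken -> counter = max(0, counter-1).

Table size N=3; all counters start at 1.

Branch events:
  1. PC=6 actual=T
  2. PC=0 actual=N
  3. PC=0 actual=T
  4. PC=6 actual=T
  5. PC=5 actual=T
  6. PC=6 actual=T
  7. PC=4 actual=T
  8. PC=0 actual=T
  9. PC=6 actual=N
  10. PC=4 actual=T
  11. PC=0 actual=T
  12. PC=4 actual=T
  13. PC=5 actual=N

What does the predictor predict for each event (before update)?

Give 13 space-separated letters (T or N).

Answer: N T N T N T N T T T T T T

Derivation:
Ev 1: PC=6 idx=0 pred=N actual=T -> ctr[0]=2
Ev 2: PC=0 idx=0 pred=T actual=N -> ctr[0]=1
Ev 3: PC=0 idx=0 pred=N actual=T -> ctr[0]=2
Ev 4: PC=6 idx=0 pred=T actual=T -> ctr[0]=3
Ev 5: PC=5 idx=2 pred=N actual=T -> ctr[2]=2
Ev 6: PC=6 idx=0 pred=T actual=T -> ctr[0]=3
Ev 7: PC=4 idx=1 pred=N actual=T -> ctr[1]=2
Ev 8: PC=0 idx=0 pred=T actual=T -> ctr[0]=3
Ev 9: PC=6 idx=0 pred=T actual=N -> ctr[0]=2
Ev 10: PC=4 idx=1 pred=T actual=T -> ctr[1]=3
Ev 11: PC=0 idx=0 pred=T actual=T -> ctr[0]=3
Ev 12: PC=4 idx=1 pred=T actual=T -> ctr[1]=3
Ev 13: PC=5 idx=2 pred=T actual=N -> ctr[2]=1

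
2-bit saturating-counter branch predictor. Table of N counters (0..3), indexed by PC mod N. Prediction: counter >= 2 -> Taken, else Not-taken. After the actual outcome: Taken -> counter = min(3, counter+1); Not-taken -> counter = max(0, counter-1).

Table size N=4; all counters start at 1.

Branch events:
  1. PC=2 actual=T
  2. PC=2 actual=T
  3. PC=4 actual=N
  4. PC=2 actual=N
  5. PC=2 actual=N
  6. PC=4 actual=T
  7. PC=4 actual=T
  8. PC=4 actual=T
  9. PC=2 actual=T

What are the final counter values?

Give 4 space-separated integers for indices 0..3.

Ev 1: PC=2 idx=2 pred=N actual=T -> ctr[2]=2
Ev 2: PC=2 idx=2 pred=T actual=T -> ctr[2]=3
Ev 3: PC=4 idx=0 pred=N actual=N -> ctr[0]=0
Ev 4: PC=2 idx=2 pred=T actual=N -> ctr[2]=2
Ev 5: PC=2 idx=2 pred=T actual=N -> ctr[2]=1
Ev 6: PC=4 idx=0 pred=N actual=T -> ctr[0]=1
Ev 7: PC=4 idx=0 pred=N actual=T -> ctr[0]=2
Ev 8: PC=4 idx=0 pred=T actual=T -> ctr[0]=3
Ev 9: PC=2 idx=2 pred=N actual=T -> ctr[2]=2

Answer: 3 1 2 1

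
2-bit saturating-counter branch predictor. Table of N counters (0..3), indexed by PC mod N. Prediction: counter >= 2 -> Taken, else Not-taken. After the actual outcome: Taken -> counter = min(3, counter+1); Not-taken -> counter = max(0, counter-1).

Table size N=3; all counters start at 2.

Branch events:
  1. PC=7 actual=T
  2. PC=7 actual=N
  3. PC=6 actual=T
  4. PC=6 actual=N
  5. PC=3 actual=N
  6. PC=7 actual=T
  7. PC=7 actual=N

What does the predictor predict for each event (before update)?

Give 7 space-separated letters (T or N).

Ev 1: PC=7 idx=1 pred=T actual=T -> ctr[1]=3
Ev 2: PC=7 idx=1 pred=T actual=N -> ctr[1]=2
Ev 3: PC=6 idx=0 pred=T actual=T -> ctr[0]=3
Ev 4: PC=6 idx=0 pred=T actual=N -> ctr[0]=2
Ev 5: PC=3 idx=0 pred=T actual=N -> ctr[0]=1
Ev 6: PC=7 idx=1 pred=T actual=T -> ctr[1]=3
Ev 7: PC=7 idx=1 pred=T actual=N -> ctr[1]=2

Answer: T T T T T T T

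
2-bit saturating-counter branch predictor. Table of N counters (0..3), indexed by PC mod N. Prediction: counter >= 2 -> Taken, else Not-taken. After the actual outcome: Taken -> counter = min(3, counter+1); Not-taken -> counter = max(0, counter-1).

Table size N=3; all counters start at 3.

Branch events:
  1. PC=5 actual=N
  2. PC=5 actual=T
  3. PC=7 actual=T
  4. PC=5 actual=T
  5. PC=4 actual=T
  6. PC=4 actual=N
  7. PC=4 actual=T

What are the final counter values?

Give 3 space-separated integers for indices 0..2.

Ev 1: PC=5 idx=2 pred=T actual=N -> ctr[2]=2
Ev 2: PC=5 idx=2 pred=T actual=T -> ctr[2]=3
Ev 3: PC=7 idx=1 pred=T actual=T -> ctr[1]=3
Ev 4: PC=5 idx=2 pred=T actual=T -> ctr[2]=3
Ev 5: PC=4 idx=1 pred=T actual=T -> ctr[1]=3
Ev 6: PC=4 idx=1 pred=T actual=N -> ctr[1]=2
Ev 7: PC=4 idx=1 pred=T actual=T -> ctr[1]=3

Answer: 3 3 3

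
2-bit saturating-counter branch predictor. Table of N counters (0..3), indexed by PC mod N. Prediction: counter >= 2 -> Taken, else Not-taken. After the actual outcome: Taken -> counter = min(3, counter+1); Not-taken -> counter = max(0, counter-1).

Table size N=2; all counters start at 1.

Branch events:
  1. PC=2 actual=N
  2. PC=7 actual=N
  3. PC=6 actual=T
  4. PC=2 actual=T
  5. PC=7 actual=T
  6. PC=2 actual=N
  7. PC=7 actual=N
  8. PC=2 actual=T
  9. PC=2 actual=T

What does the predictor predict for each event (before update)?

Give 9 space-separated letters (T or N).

Answer: N N N N N T N N T

Derivation:
Ev 1: PC=2 idx=0 pred=N actual=N -> ctr[0]=0
Ev 2: PC=7 idx=1 pred=N actual=N -> ctr[1]=0
Ev 3: PC=6 idx=0 pred=N actual=T -> ctr[0]=1
Ev 4: PC=2 idx=0 pred=N actual=T -> ctr[0]=2
Ev 5: PC=7 idx=1 pred=N actual=T -> ctr[1]=1
Ev 6: PC=2 idx=0 pred=T actual=N -> ctr[0]=1
Ev 7: PC=7 idx=1 pred=N actual=N -> ctr[1]=0
Ev 8: PC=2 idx=0 pred=N actual=T -> ctr[0]=2
Ev 9: PC=2 idx=0 pred=T actual=T -> ctr[0]=3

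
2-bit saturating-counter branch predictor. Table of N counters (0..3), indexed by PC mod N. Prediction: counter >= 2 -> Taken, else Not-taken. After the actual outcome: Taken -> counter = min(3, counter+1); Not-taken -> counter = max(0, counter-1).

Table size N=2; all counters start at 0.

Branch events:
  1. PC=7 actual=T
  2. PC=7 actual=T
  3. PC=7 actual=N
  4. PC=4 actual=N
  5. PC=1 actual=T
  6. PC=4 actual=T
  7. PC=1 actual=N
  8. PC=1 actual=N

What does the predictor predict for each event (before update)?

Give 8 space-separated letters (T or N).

Ev 1: PC=7 idx=1 pred=N actual=T -> ctr[1]=1
Ev 2: PC=7 idx=1 pred=N actual=T -> ctr[1]=2
Ev 3: PC=7 idx=1 pred=T actual=N -> ctr[1]=1
Ev 4: PC=4 idx=0 pred=N actual=N -> ctr[0]=0
Ev 5: PC=1 idx=1 pred=N actual=T -> ctr[1]=2
Ev 6: PC=4 idx=0 pred=N actual=T -> ctr[0]=1
Ev 7: PC=1 idx=1 pred=T actual=N -> ctr[1]=1
Ev 8: PC=1 idx=1 pred=N actual=N -> ctr[1]=0

Answer: N N T N N N T N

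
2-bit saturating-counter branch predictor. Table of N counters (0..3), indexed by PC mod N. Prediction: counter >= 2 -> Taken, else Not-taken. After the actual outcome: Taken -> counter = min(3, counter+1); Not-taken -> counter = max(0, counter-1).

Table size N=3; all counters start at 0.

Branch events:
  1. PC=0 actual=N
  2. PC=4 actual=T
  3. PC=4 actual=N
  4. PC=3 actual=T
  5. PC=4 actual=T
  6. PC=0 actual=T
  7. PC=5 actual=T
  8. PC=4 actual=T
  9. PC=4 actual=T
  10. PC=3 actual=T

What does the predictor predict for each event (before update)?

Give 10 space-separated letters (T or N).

Answer: N N N N N N N N T T

Derivation:
Ev 1: PC=0 idx=0 pred=N actual=N -> ctr[0]=0
Ev 2: PC=4 idx=1 pred=N actual=T -> ctr[1]=1
Ev 3: PC=4 idx=1 pred=N actual=N -> ctr[1]=0
Ev 4: PC=3 idx=0 pred=N actual=T -> ctr[0]=1
Ev 5: PC=4 idx=1 pred=N actual=T -> ctr[1]=1
Ev 6: PC=0 idx=0 pred=N actual=T -> ctr[0]=2
Ev 7: PC=5 idx=2 pred=N actual=T -> ctr[2]=1
Ev 8: PC=4 idx=1 pred=N actual=T -> ctr[1]=2
Ev 9: PC=4 idx=1 pred=T actual=T -> ctr[1]=3
Ev 10: PC=3 idx=0 pred=T actual=T -> ctr[0]=3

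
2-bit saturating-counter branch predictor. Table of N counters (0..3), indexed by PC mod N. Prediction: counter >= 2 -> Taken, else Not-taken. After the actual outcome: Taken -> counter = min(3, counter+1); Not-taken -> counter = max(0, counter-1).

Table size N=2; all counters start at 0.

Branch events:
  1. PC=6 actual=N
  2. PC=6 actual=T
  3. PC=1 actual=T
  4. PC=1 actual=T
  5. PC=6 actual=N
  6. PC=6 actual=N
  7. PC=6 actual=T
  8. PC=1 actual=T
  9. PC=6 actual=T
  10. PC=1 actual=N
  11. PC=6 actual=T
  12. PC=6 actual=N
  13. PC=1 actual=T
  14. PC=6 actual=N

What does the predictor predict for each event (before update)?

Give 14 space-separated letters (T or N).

Answer: N N N N N N N T N T T T T T

Derivation:
Ev 1: PC=6 idx=0 pred=N actual=N -> ctr[0]=0
Ev 2: PC=6 idx=0 pred=N actual=T -> ctr[0]=1
Ev 3: PC=1 idx=1 pred=N actual=T -> ctr[1]=1
Ev 4: PC=1 idx=1 pred=N actual=T -> ctr[1]=2
Ev 5: PC=6 idx=0 pred=N actual=N -> ctr[0]=0
Ev 6: PC=6 idx=0 pred=N actual=N -> ctr[0]=0
Ev 7: PC=6 idx=0 pred=N actual=T -> ctr[0]=1
Ev 8: PC=1 idx=1 pred=T actual=T -> ctr[1]=3
Ev 9: PC=6 idx=0 pred=N actual=T -> ctr[0]=2
Ev 10: PC=1 idx=1 pred=T actual=N -> ctr[1]=2
Ev 11: PC=6 idx=0 pred=T actual=T -> ctr[0]=3
Ev 12: PC=6 idx=0 pred=T actual=N -> ctr[0]=2
Ev 13: PC=1 idx=1 pred=T actual=T -> ctr[1]=3
Ev 14: PC=6 idx=0 pred=T actual=N -> ctr[0]=1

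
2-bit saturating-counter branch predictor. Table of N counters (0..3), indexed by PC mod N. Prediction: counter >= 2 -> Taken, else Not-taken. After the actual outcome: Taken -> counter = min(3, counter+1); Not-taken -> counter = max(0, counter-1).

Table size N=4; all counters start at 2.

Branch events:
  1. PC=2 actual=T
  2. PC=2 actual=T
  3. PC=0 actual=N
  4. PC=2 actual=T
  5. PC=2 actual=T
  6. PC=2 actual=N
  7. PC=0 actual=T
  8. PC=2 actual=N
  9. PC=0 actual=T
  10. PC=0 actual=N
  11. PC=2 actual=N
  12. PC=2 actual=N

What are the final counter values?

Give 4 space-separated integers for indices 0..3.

Answer: 2 2 0 2

Derivation:
Ev 1: PC=2 idx=2 pred=T actual=T -> ctr[2]=3
Ev 2: PC=2 idx=2 pred=T actual=T -> ctr[2]=3
Ev 3: PC=0 idx=0 pred=T actual=N -> ctr[0]=1
Ev 4: PC=2 idx=2 pred=T actual=T -> ctr[2]=3
Ev 5: PC=2 idx=2 pred=T actual=T -> ctr[2]=3
Ev 6: PC=2 idx=2 pred=T actual=N -> ctr[2]=2
Ev 7: PC=0 idx=0 pred=N actual=T -> ctr[0]=2
Ev 8: PC=2 idx=2 pred=T actual=N -> ctr[2]=1
Ev 9: PC=0 idx=0 pred=T actual=T -> ctr[0]=3
Ev 10: PC=0 idx=0 pred=T actual=N -> ctr[0]=2
Ev 11: PC=2 idx=2 pred=N actual=N -> ctr[2]=0
Ev 12: PC=2 idx=2 pred=N actual=N -> ctr[2]=0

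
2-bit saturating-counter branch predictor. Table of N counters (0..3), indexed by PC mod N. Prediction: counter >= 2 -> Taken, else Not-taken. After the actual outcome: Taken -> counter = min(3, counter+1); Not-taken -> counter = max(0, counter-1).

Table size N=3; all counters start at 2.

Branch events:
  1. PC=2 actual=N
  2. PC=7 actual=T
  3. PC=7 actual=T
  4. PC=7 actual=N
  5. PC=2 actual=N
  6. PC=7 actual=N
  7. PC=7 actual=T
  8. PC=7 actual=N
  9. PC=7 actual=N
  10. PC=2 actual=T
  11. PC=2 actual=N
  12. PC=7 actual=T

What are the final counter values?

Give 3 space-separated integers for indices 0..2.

Answer: 2 1 0

Derivation:
Ev 1: PC=2 idx=2 pred=T actual=N -> ctr[2]=1
Ev 2: PC=7 idx=1 pred=T actual=T -> ctr[1]=3
Ev 3: PC=7 idx=1 pred=T actual=T -> ctr[1]=3
Ev 4: PC=7 idx=1 pred=T actual=N -> ctr[1]=2
Ev 5: PC=2 idx=2 pred=N actual=N -> ctr[2]=0
Ev 6: PC=7 idx=1 pred=T actual=N -> ctr[1]=1
Ev 7: PC=7 idx=1 pred=N actual=T -> ctr[1]=2
Ev 8: PC=7 idx=1 pred=T actual=N -> ctr[1]=1
Ev 9: PC=7 idx=1 pred=N actual=N -> ctr[1]=0
Ev 10: PC=2 idx=2 pred=N actual=T -> ctr[2]=1
Ev 11: PC=2 idx=2 pred=N actual=N -> ctr[2]=0
Ev 12: PC=7 idx=1 pred=N actual=T -> ctr[1]=1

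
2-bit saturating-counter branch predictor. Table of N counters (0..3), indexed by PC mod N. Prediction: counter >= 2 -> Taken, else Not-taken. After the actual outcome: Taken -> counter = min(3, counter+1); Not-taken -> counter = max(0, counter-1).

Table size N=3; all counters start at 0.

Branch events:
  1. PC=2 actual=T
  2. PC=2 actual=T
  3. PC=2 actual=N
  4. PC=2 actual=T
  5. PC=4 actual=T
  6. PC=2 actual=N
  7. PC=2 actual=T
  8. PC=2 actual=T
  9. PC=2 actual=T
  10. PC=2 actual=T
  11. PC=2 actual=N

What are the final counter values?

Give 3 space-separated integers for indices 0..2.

Answer: 0 1 2

Derivation:
Ev 1: PC=2 idx=2 pred=N actual=T -> ctr[2]=1
Ev 2: PC=2 idx=2 pred=N actual=T -> ctr[2]=2
Ev 3: PC=2 idx=2 pred=T actual=N -> ctr[2]=1
Ev 4: PC=2 idx=2 pred=N actual=T -> ctr[2]=2
Ev 5: PC=4 idx=1 pred=N actual=T -> ctr[1]=1
Ev 6: PC=2 idx=2 pred=T actual=N -> ctr[2]=1
Ev 7: PC=2 idx=2 pred=N actual=T -> ctr[2]=2
Ev 8: PC=2 idx=2 pred=T actual=T -> ctr[2]=3
Ev 9: PC=2 idx=2 pred=T actual=T -> ctr[2]=3
Ev 10: PC=2 idx=2 pred=T actual=T -> ctr[2]=3
Ev 11: PC=2 idx=2 pred=T actual=N -> ctr[2]=2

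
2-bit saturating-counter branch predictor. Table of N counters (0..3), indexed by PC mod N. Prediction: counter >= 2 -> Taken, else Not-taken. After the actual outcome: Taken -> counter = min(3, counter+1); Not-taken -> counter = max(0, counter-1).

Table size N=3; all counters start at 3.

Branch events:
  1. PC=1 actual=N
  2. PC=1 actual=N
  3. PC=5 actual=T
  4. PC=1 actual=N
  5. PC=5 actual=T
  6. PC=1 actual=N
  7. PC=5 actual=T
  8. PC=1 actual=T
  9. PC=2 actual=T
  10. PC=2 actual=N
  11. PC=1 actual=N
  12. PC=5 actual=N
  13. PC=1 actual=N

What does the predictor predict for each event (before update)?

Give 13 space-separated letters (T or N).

Ev 1: PC=1 idx=1 pred=T actual=N -> ctr[1]=2
Ev 2: PC=1 idx=1 pred=T actual=N -> ctr[1]=1
Ev 3: PC=5 idx=2 pred=T actual=T -> ctr[2]=3
Ev 4: PC=1 idx=1 pred=N actual=N -> ctr[1]=0
Ev 5: PC=5 idx=2 pred=T actual=T -> ctr[2]=3
Ev 6: PC=1 idx=1 pred=N actual=N -> ctr[1]=0
Ev 7: PC=5 idx=2 pred=T actual=T -> ctr[2]=3
Ev 8: PC=1 idx=1 pred=N actual=T -> ctr[1]=1
Ev 9: PC=2 idx=2 pred=T actual=T -> ctr[2]=3
Ev 10: PC=2 idx=2 pred=T actual=N -> ctr[2]=2
Ev 11: PC=1 idx=1 pred=N actual=N -> ctr[1]=0
Ev 12: PC=5 idx=2 pred=T actual=N -> ctr[2]=1
Ev 13: PC=1 idx=1 pred=N actual=N -> ctr[1]=0

Answer: T T T N T N T N T T N T N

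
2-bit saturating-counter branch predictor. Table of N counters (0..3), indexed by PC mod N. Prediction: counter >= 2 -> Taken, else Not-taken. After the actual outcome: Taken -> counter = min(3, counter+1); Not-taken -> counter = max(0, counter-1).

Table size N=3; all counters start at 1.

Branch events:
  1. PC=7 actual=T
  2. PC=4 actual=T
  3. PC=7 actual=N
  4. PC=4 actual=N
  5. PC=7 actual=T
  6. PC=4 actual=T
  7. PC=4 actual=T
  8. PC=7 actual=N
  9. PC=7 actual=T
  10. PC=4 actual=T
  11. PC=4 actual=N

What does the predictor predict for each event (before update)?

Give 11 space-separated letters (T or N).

Ev 1: PC=7 idx=1 pred=N actual=T -> ctr[1]=2
Ev 2: PC=4 idx=1 pred=T actual=T -> ctr[1]=3
Ev 3: PC=7 idx=1 pred=T actual=N -> ctr[1]=2
Ev 4: PC=4 idx=1 pred=T actual=N -> ctr[1]=1
Ev 5: PC=7 idx=1 pred=N actual=T -> ctr[1]=2
Ev 6: PC=4 idx=1 pred=T actual=T -> ctr[1]=3
Ev 7: PC=4 idx=1 pred=T actual=T -> ctr[1]=3
Ev 8: PC=7 idx=1 pred=T actual=N -> ctr[1]=2
Ev 9: PC=7 idx=1 pred=T actual=T -> ctr[1]=3
Ev 10: PC=4 idx=1 pred=T actual=T -> ctr[1]=3
Ev 11: PC=4 idx=1 pred=T actual=N -> ctr[1]=2

Answer: N T T T N T T T T T T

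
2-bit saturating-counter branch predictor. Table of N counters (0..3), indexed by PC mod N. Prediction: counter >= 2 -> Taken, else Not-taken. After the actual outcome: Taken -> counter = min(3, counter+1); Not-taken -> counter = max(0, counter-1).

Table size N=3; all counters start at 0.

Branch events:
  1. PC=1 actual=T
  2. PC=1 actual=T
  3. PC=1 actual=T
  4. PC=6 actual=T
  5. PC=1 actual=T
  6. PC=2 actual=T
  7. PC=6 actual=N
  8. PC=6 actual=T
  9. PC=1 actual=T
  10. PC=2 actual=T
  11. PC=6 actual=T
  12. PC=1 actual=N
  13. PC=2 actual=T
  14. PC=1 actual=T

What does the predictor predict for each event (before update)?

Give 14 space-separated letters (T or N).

Ev 1: PC=1 idx=1 pred=N actual=T -> ctr[1]=1
Ev 2: PC=1 idx=1 pred=N actual=T -> ctr[1]=2
Ev 3: PC=1 idx=1 pred=T actual=T -> ctr[1]=3
Ev 4: PC=6 idx=0 pred=N actual=T -> ctr[0]=1
Ev 5: PC=1 idx=1 pred=T actual=T -> ctr[1]=3
Ev 6: PC=2 idx=2 pred=N actual=T -> ctr[2]=1
Ev 7: PC=6 idx=0 pred=N actual=N -> ctr[0]=0
Ev 8: PC=6 idx=0 pred=N actual=T -> ctr[0]=1
Ev 9: PC=1 idx=1 pred=T actual=T -> ctr[1]=3
Ev 10: PC=2 idx=2 pred=N actual=T -> ctr[2]=2
Ev 11: PC=6 idx=0 pred=N actual=T -> ctr[0]=2
Ev 12: PC=1 idx=1 pred=T actual=N -> ctr[1]=2
Ev 13: PC=2 idx=2 pred=T actual=T -> ctr[2]=3
Ev 14: PC=1 idx=1 pred=T actual=T -> ctr[1]=3

Answer: N N T N T N N N T N N T T T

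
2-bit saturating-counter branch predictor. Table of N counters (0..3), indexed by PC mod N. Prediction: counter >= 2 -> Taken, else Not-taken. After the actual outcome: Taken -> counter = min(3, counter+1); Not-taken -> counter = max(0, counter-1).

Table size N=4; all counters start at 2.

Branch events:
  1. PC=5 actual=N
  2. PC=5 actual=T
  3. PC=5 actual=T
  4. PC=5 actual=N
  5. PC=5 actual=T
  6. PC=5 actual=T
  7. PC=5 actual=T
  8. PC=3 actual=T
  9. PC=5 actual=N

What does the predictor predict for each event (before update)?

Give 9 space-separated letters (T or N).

Answer: T N T T T T T T T

Derivation:
Ev 1: PC=5 idx=1 pred=T actual=N -> ctr[1]=1
Ev 2: PC=5 idx=1 pred=N actual=T -> ctr[1]=2
Ev 3: PC=5 idx=1 pred=T actual=T -> ctr[1]=3
Ev 4: PC=5 idx=1 pred=T actual=N -> ctr[1]=2
Ev 5: PC=5 idx=1 pred=T actual=T -> ctr[1]=3
Ev 6: PC=5 idx=1 pred=T actual=T -> ctr[1]=3
Ev 7: PC=5 idx=1 pred=T actual=T -> ctr[1]=3
Ev 8: PC=3 idx=3 pred=T actual=T -> ctr[3]=3
Ev 9: PC=5 idx=1 pred=T actual=N -> ctr[1]=2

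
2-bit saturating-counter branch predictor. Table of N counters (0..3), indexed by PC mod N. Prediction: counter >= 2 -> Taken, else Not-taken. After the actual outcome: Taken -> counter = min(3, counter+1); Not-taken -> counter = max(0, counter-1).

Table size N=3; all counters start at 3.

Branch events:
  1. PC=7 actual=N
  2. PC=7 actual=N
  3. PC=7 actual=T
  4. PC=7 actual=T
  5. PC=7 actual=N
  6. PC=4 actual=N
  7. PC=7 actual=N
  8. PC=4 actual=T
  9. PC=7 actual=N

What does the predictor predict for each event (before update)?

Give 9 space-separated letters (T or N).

Ev 1: PC=7 idx=1 pred=T actual=N -> ctr[1]=2
Ev 2: PC=7 idx=1 pred=T actual=N -> ctr[1]=1
Ev 3: PC=7 idx=1 pred=N actual=T -> ctr[1]=2
Ev 4: PC=7 idx=1 pred=T actual=T -> ctr[1]=3
Ev 5: PC=7 idx=1 pred=T actual=N -> ctr[1]=2
Ev 6: PC=4 idx=1 pred=T actual=N -> ctr[1]=1
Ev 7: PC=7 idx=1 pred=N actual=N -> ctr[1]=0
Ev 8: PC=4 idx=1 pred=N actual=T -> ctr[1]=1
Ev 9: PC=7 idx=1 pred=N actual=N -> ctr[1]=0

Answer: T T N T T T N N N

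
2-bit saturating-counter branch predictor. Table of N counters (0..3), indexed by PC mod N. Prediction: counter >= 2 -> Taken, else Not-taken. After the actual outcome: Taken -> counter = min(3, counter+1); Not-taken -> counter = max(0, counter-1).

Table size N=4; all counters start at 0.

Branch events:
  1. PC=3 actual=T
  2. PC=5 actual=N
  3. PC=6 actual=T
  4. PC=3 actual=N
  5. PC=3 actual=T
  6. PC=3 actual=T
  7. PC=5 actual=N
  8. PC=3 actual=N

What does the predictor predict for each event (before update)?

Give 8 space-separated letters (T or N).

Ev 1: PC=3 idx=3 pred=N actual=T -> ctr[3]=1
Ev 2: PC=5 idx=1 pred=N actual=N -> ctr[1]=0
Ev 3: PC=6 idx=2 pred=N actual=T -> ctr[2]=1
Ev 4: PC=3 idx=3 pred=N actual=N -> ctr[3]=0
Ev 5: PC=3 idx=3 pred=N actual=T -> ctr[3]=1
Ev 6: PC=3 idx=3 pred=N actual=T -> ctr[3]=2
Ev 7: PC=5 idx=1 pred=N actual=N -> ctr[1]=0
Ev 8: PC=3 idx=3 pred=T actual=N -> ctr[3]=1

Answer: N N N N N N N T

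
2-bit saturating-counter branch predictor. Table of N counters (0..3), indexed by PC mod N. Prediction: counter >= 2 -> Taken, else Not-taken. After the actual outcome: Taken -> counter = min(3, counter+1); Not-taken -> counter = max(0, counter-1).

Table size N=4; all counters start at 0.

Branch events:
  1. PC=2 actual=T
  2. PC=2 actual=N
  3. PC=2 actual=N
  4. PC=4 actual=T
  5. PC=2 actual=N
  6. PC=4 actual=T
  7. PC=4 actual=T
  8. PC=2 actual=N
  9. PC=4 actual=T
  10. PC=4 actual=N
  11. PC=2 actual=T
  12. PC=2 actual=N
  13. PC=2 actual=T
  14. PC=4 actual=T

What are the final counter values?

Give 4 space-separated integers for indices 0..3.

Answer: 3 0 1 0

Derivation:
Ev 1: PC=2 idx=2 pred=N actual=T -> ctr[2]=1
Ev 2: PC=2 idx=2 pred=N actual=N -> ctr[2]=0
Ev 3: PC=2 idx=2 pred=N actual=N -> ctr[2]=0
Ev 4: PC=4 idx=0 pred=N actual=T -> ctr[0]=1
Ev 5: PC=2 idx=2 pred=N actual=N -> ctr[2]=0
Ev 6: PC=4 idx=0 pred=N actual=T -> ctr[0]=2
Ev 7: PC=4 idx=0 pred=T actual=T -> ctr[0]=3
Ev 8: PC=2 idx=2 pred=N actual=N -> ctr[2]=0
Ev 9: PC=4 idx=0 pred=T actual=T -> ctr[0]=3
Ev 10: PC=4 idx=0 pred=T actual=N -> ctr[0]=2
Ev 11: PC=2 idx=2 pred=N actual=T -> ctr[2]=1
Ev 12: PC=2 idx=2 pred=N actual=N -> ctr[2]=0
Ev 13: PC=2 idx=2 pred=N actual=T -> ctr[2]=1
Ev 14: PC=4 idx=0 pred=T actual=T -> ctr[0]=3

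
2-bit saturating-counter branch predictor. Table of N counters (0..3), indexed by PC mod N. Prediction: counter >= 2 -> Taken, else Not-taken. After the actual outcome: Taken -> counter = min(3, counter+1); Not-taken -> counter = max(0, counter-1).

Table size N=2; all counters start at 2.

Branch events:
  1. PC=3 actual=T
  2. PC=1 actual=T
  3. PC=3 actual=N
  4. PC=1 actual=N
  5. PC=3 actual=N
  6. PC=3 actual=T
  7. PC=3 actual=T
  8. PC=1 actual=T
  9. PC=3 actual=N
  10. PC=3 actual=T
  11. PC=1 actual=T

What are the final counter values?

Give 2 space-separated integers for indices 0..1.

Ev 1: PC=3 idx=1 pred=T actual=T -> ctr[1]=3
Ev 2: PC=1 idx=1 pred=T actual=T -> ctr[1]=3
Ev 3: PC=3 idx=1 pred=T actual=N -> ctr[1]=2
Ev 4: PC=1 idx=1 pred=T actual=N -> ctr[1]=1
Ev 5: PC=3 idx=1 pred=N actual=N -> ctr[1]=0
Ev 6: PC=3 idx=1 pred=N actual=T -> ctr[1]=1
Ev 7: PC=3 idx=1 pred=N actual=T -> ctr[1]=2
Ev 8: PC=1 idx=1 pred=T actual=T -> ctr[1]=3
Ev 9: PC=3 idx=1 pred=T actual=N -> ctr[1]=2
Ev 10: PC=3 idx=1 pred=T actual=T -> ctr[1]=3
Ev 11: PC=1 idx=1 pred=T actual=T -> ctr[1]=3

Answer: 2 3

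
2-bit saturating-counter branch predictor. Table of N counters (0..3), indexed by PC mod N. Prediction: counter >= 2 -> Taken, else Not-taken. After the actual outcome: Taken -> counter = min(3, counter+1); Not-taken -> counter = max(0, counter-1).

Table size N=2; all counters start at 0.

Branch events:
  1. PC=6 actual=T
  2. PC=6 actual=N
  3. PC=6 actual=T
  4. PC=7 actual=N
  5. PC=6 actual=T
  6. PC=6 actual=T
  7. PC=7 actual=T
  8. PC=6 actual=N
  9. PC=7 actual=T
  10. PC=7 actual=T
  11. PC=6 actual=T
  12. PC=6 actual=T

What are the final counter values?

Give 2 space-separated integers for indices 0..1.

Answer: 3 3

Derivation:
Ev 1: PC=6 idx=0 pred=N actual=T -> ctr[0]=1
Ev 2: PC=6 idx=0 pred=N actual=N -> ctr[0]=0
Ev 3: PC=6 idx=0 pred=N actual=T -> ctr[0]=1
Ev 4: PC=7 idx=1 pred=N actual=N -> ctr[1]=0
Ev 5: PC=6 idx=0 pred=N actual=T -> ctr[0]=2
Ev 6: PC=6 idx=0 pred=T actual=T -> ctr[0]=3
Ev 7: PC=7 idx=1 pred=N actual=T -> ctr[1]=1
Ev 8: PC=6 idx=0 pred=T actual=N -> ctr[0]=2
Ev 9: PC=7 idx=1 pred=N actual=T -> ctr[1]=2
Ev 10: PC=7 idx=1 pred=T actual=T -> ctr[1]=3
Ev 11: PC=6 idx=0 pred=T actual=T -> ctr[0]=3
Ev 12: PC=6 idx=0 pred=T actual=T -> ctr[0]=3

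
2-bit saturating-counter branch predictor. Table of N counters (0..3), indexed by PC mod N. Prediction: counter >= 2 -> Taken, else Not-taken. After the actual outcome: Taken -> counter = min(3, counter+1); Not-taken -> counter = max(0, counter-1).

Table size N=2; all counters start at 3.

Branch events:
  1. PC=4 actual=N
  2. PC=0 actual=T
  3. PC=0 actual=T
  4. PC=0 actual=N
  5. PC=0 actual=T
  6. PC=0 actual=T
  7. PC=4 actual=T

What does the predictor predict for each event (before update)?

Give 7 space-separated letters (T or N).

Answer: T T T T T T T

Derivation:
Ev 1: PC=4 idx=0 pred=T actual=N -> ctr[0]=2
Ev 2: PC=0 idx=0 pred=T actual=T -> ctr[0]=3
Ev 3: PC=0 idx=0 pred=T actual=T -> ctr[0]=3
Ev 4: PC=0 idx=0 pred=T actual=N -> ctr[0]=2
Ev 5: PC=0 idx=0 pred=T actual=T -> ctr[0]=3
Ev 6: PC=0 idx=0 pred=T actual=T -> ctr[0]=3
Ev 7: PC=4 idx=0 pred=T actual=T -> ctr[0]=3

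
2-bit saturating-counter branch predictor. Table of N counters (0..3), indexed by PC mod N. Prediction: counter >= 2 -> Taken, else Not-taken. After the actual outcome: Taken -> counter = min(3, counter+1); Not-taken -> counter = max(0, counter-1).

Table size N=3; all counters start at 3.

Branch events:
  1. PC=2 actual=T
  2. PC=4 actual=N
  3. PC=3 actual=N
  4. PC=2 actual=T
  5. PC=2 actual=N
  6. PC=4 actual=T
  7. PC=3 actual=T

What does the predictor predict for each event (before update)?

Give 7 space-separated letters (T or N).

Answer: T T T T T T T

Derivation:
Ev 1: PC=2 idx=2 pred=T actual=T -> ctr[2]=3
Ev 2: PC=4 idx=1 pred=T actual=N -> ctr[1]=2
Ev 3: PC=3 idx=0 pred=T actual=N -> ctr[0]=2
Ev 4: PC=2 idx=2 pred=T actual=T -> ctr[2]=3
Ev 5: PC=2 idx=2 pred=T actual=N -> ctr[2]=2
Ev 6: PC=4 idx=1 pred=T actual=T -> ctr[1]=3
Ev 7: PC=3 idx=0 pred=T actual=T -> ctr[0]=3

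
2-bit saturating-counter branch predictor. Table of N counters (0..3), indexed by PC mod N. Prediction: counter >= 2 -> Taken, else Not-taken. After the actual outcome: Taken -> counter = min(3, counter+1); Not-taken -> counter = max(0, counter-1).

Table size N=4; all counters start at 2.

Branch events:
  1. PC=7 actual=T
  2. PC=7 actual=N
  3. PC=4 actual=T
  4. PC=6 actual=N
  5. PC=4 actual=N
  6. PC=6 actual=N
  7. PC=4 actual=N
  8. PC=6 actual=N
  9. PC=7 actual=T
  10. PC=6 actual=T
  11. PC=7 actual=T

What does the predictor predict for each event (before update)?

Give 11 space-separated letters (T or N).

Ev 1: PC=7 idx=3 pred=T actual=T -> ctr[3]=3
Ev 2: PC=7 idx=3 pred=T actual=N -> ctr[3]=2
Ev 3: PC=4 idx=0 pred=T actual=T -> ctr[0]=3
Ev 4: PC=6 idx=2 pred=T actual=N -> ctr[2]=1
Ev 5: PC=4 idx=0 pred=T actual=N -> ctr[0]=2
Ev 6: PC=6 idx=2 pred=N actual=N -> ctr[2]=0
Ev 7: PC=4 idx=0 pred=T actual=N -> ctr[0]=1
Ev 8: PC=6 idx=2 pred=N actual=N -> ctr[2]=0
Ev 9: PC=7 idx=3 pred=T actual=T -> ctr[3]=3
Ev 10: PC=6 idx=2 pred=N actual=T -> ctr[2]=1
Ev 11: PC=7 idx=3 pred=T actual=T -> ctr[3]=3

Answer: T T T T T N T N T N T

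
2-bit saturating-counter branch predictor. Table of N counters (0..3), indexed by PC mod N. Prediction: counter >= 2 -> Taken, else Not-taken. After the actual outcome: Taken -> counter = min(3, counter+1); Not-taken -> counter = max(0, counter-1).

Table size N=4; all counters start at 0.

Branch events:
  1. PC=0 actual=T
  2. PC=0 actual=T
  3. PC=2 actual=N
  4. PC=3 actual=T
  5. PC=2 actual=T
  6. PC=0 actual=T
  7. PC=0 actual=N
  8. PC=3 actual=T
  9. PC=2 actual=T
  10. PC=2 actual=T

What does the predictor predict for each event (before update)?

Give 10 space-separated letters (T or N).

Answer: N N N N N T T N N T

Derivation:
Ev 1: PC=0 idx=0 pred=N actual=T -> ctr[0]=1
Ev 2: PC=0 idx=0 pred=N actual=T -> ctr[0]=2
Ev 3: PC=2 idx=2 pred=N actual=N -> ctr[2]=0
Ev 4: PC=3 idx=3 pred=N actual=T -> ctr[3]=1
Ev 5: PC=2 idx=2 pred=N actual=T -> ctr[2]=1
Ev 6: PC=0 idx=0 pred=T actual=T -> ctr[0]=3
Ev 7: PC=0 idx=0 pred=T actual=N -> ctr[0]=2
Ev 8: PC=3 idx=3 pred=N actual=T -> ctr[3]=2
Ev 9: PC=2 idx=2 pred=N actual=T -> ctr[2]=2
Ev 10: PC=2 idx=2 pred=T actual=T -> ctr[2]=3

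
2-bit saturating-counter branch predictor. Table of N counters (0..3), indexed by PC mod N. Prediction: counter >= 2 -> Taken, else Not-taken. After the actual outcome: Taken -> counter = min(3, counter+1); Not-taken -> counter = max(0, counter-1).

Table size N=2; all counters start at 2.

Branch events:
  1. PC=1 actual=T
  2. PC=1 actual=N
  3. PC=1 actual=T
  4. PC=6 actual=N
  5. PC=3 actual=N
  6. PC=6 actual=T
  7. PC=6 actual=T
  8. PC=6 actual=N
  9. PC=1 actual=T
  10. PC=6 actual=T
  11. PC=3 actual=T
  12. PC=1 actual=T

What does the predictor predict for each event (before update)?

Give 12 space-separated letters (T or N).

Ev 1: PC=1 idx=1 pred=T actual=T -> ctr[1]=3
Ev 2: PC=1 idx=1 pred=T actual=N -> ctr[1]=2
Ev 3: PC=1 idx=1 pred=T actual=T -> ctr[1]=3
Ev 4: PC=6 idx=0 pred=T actual=N -> ctr[0]=1
Ev 5: PC=3 idx=1 pred=T actual=N -> ctr[1]=2
Ev 6: PC=6 idx=0 pred=N actual=T -> ctr[0]=2
Ev 7: PC=6 idx=0 pred=T actual=T -> ctr[0]=3
Ev 8: PC=6 idx=0 pred=T actual=N -> ctr[0]=2
Ev 9: PC=1 idx=1 pred=T actual=T -> ctr[1]=3
Ev 10: PC=6 idx=0 pred=T actual=T -> ctr[0]=3
Ev 11: PC=3 idx=1 pred=T actual=T -> ctr[1]=3
Ev 12: PC=1 idx=1 pred=T actual=T -> ctr[1]=3

Answer: T T T T T N T T T T T T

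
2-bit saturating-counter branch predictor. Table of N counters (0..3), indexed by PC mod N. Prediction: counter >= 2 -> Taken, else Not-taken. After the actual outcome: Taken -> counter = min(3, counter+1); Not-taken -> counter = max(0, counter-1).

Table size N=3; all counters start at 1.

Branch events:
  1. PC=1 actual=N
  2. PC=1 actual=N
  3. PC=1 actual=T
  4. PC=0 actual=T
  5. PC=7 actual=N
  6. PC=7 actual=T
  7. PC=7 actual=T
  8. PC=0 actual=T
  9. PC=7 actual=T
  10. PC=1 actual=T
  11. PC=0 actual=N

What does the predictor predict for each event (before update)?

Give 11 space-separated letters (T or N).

Ev 1: PC=1 idx=1 pred=N actual=N -> ctr[1]=0
Ev 2: PC=1 idx=1 pred=N actual=N -> ctr[1]=0
Ev 3: PC=1 idx=1 pred=N actual=T -> ctr[1]=1
Ev 4: PC=0 idx=0 pred=N actual=T -> ctr[0]=2
Ev 5: PC=7 idx=1 pred=N actual=N -> ctr[1]=0
Ev 6: PC=7 idx=1 pred=N actual=T -> ctr[1]=1
Ev 7: PC=7 idx=1 pred=N actual=T -> ctr[1]=2
Ev 8: PC=0 idx=0 pred=T actual=T -> ctr[0]=3
Ev 9: PC=7 idx=1 pred=T actual=T -> ctr[1]=3
Ev 10: PC=1 idx=1 pred=T actual=T -> ctr[1]=3
Ev 11: PC=0 idx=0 pred=T actual=N -> ctr[0]=2

Answer: N N N N N N N T T T T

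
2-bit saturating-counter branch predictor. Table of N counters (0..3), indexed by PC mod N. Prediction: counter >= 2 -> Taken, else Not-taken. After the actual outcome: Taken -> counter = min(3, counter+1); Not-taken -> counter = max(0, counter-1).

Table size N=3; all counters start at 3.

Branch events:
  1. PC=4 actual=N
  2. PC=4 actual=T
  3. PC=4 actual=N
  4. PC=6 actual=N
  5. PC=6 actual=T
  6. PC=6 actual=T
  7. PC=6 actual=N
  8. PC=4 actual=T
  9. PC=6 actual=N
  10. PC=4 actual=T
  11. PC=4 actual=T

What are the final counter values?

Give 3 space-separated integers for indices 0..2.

Answer: 1 3 3

Derivation:
Ev 1: PC=4 idx=1 pred=T actual=N -> ctr[1]=2
Ev 2: PC=4 idx=1 pred=T actual=T -> ctr[1]=3
Ev 3: PC=4 idx=1 pred=T actual=N -> ctr[1]=2
Ev 4: PC=6 idx=0 pred=T actual=N -> ctr[0]=2
Ev 5: PC=6 idx=0 pred=T actual=T -> ctr[0]=3
Ev 6: PC=6 idx=0 pred=T actual=T -> ctr[0]=3
Ev 7: PC=6 idx=0 pred=T actual=N -> ctr[0]=2
Ev 8: PC=4 idx=1 pred=T actual=T -> ctr[1]=3
Ev 9: PC=6 idx=0 pred=T actual=N -> ctr[0]=1
Ev 10: PC=4 idx=1 pred=T actual=T -> ctr[1]=3
Ev 11: PC=4 idx=1 pred=T actual=T -> ctr[1]=3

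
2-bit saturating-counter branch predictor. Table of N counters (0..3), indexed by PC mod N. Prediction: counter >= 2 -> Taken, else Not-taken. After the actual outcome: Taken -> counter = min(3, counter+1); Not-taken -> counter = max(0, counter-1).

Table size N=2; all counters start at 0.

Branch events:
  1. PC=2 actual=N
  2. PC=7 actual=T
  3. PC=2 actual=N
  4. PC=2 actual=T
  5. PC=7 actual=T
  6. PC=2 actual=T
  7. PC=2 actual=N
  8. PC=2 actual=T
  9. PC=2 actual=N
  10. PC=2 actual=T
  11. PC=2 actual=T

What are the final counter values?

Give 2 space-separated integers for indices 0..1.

Ev 1: PC=2 idx=0 pred=N actual=N -> ctr[0]=0
Ev 2: PC=7 idx=1 pred=N actual=T -> ctr[1]=1
Ev 3: PC=2 idx=0 pred=N actual=N -> ctr[0]=0
Ev 4: PC=2 idx=0 pred=N actual=T -> ctr[0]=1
Ev 5: PC=7 idx=1 pred=N actual=T -> ctr[1]=2
Ev 6: PC=2 idx=0 pred=N actual=T -> ctr[0]=2
Ev 7: PC=2 idx=0 pred=T actual=N -> ctr[0]=1
Ev 8: PC=2 idx=0 pred=N actual=T -> ctr[0]=2
Ev 9: PC=2 idx=0 pred=T actual=N -> ctr[0]=1
Ev 10: PC=2 idx=0 pred=N actual=T -> ctr[0]=2
Ev 11: PC=2 idx=0 pred=T actual=T -> ctr[0]=3

Answer: 3 2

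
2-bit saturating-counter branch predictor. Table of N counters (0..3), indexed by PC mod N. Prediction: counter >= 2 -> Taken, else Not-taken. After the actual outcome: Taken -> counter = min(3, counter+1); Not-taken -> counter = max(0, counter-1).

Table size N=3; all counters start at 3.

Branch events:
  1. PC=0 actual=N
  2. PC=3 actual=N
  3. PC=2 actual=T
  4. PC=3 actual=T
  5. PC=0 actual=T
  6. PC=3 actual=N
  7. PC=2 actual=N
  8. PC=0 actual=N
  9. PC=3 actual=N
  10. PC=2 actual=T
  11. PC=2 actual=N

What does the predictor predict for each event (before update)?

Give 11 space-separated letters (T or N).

Answer: T T T N T T T T N T T

Derivation:
Ev 1: PC=0 idx=0 pred=T actual=N -> ctr[0]=2
Ev 2: PC=3 idx=0 pred=T actual=N -> ctr[0]=1
Ev 3: PC=2 idx=2 pred=T actual=T -> ctr[2]=3
Ev 4: PC=3 idx=0 pred=N actual=T -> ctr[0]=2
Ev 5: PC=0 idx=0 pred=T actual=T -> ctr[0]=3
Ev 6: PC=3 idx=0 pred=T actual=N -> ctr[0]=2
Ev 7: PC=2 idx=2 pred=T actual=N -> ctr[2]=2
Ev 8: PC=0 idx=0 pred=T actual=N -> ctr[0]=1
Ev 9: PC=3 idx=0 pred=N actual=N -> ctr[0]=0
Ev 10: PC=2 idx=2 pred=T actual=T -> ctr[2]=3
Ev 11: PC=2 idx=2 pred=T actual=N -> ctr[2]=2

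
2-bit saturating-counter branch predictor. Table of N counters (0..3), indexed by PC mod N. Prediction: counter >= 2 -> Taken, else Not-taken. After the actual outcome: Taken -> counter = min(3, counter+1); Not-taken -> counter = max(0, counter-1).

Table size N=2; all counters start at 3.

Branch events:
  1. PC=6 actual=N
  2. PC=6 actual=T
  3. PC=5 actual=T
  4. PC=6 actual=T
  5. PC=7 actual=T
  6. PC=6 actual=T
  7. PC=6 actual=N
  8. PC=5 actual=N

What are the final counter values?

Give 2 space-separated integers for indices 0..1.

Ev 1: PC=6 idx=0 pred=T actual=N -> ctr[0]=2
Ev 2: PC=6 idx=0 pred=T actual=T -> ctr[0]=3
Ev 3: PC=5 idx=1 pred=T actual=T -> ctr[1]=3
Ev 4: PC=6 idx=0 pred=T actual=T -> ctr[0]=3
Ev 5: PC=7 idx=1 pred=T actual=T -> ctr[1]=3
Ev 6: PC=6 idx=0 pred=T actual=T -> ctr[0]=3
Ev 7: PC=6 idx=0 pred=T actual=N -> ctr[0]=2
Ev 8: PC=5 idx=1 pred=T actual=N -> ctr[1]=2

Answer: 2 2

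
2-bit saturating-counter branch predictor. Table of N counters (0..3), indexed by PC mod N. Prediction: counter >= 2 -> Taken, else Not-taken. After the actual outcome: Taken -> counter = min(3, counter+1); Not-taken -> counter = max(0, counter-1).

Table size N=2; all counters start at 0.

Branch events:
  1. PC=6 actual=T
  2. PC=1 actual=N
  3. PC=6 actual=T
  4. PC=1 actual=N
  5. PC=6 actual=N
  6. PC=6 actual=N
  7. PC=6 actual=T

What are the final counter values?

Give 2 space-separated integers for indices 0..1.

Answer: 1 0

Derivation:
Ev 1: PC=6 idx=0 pred=N actual=T -> ctr[0]=1
Ev 2: PC=1 idx=1 pred=N actual=N -> ctr[1]=0
Ev 3: PC=6 idx=0 pred=N actual=T -> ctr[0]=2
Ev 4: PC=1 idx=1 pred=N actual=N -> ctr[1]=0
Ev 5: PC=6 idx=0 pred=T actual=N -> ctr[0]=1
Ev 6: PC=6 idx=0 pred=N actual=N -> ctr[0]=0
Ev 7: PC=6 idx=0 pred=N actual=T -> ctr[0]=1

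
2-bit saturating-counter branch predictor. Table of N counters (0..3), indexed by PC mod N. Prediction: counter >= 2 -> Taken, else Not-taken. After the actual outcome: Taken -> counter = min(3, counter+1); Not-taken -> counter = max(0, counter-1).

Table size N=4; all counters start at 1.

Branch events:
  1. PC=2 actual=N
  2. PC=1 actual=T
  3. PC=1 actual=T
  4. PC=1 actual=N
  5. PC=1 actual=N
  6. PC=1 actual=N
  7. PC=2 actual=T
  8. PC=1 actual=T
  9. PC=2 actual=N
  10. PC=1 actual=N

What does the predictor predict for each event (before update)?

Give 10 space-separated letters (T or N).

Ev 1: PC=2 idx=2 pred=N actual=N -> ctr[2]=0
Ev 2: PC=1 idx=1 pred=N actual=T -> ctr[1]=2
Ev 3: PC=1 idx=1 pred=T actual=T -> ctr[1]=3
Ev 4: PC=1 idx=1 pred=T actual=N -> ctr[1]=2
Ev 5: PC=1 idx=1 pred=T actual=N -> ctr[1]=1
Ev 6: PC=1 idx=1 pred=N actual=N -> ctr[1]=0
Ev 7: PC=2 idx=2 pred=N actual=T -> ctr[2]=1
Ev 8: PC=1 idx=1 pred=N actual=T -> ctr[1]=1
Ev 9: PC=2 idx=2 pred=N actual=N -> ctr[2]=0
Ev 10: PC=1 idx=1 pred=N actual=N -> ctr[1]=0

Answer: N N T T T N N N N N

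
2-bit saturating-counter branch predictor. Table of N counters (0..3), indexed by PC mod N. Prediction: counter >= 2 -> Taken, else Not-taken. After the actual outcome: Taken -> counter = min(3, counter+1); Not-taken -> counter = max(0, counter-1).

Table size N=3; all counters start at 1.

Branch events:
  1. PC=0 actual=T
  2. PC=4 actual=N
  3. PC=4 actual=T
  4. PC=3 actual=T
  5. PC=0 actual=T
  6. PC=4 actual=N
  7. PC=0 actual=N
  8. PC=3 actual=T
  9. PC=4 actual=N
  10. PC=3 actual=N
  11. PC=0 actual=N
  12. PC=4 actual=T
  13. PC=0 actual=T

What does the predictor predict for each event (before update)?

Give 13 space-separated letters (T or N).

Ev 1: PC=0 idx=0 pred=N actual=T -> ctr[0]=2
Ev 2: PC=4 idx=1 pred=N actual=N -> ctr[1]=0
Ev 3: PC=4 idx=1 pred=N actual=T -> ctr[1]=1
Ev 4: PC=3 idx=0 pred=T actual=T -> ctr[0]=3
Ev 5: PC=0 idx=0 pred=T actual=T -> ctr[0]=3
Ev 6: PC=4 idx=1 pred=N actual=N -> ctr[1]=0
Ev 7: PC=0 idx=0 pred=T actual=N -> ctr[0]=2
Ev 8: PC=3 idx=0 pred=T actual=T -> ctr[0]=3
Ev 9: PC=4 idx=1 pred=N actual=N -> ctr[1]=0
Ev 10: PC=3 idx=0 pred=T actual=N -> ctr[0]=2
Ev 11: PC=0 idx=0 pred=T actual=N -> ctr[0]=1
Ev 12: PC=4 idx=1 pred=N actual=T -> ctr[1]=1
Ev 13: PC=0 idx=0 pred=N actual=T -> ctr[0]=2

Answer: N N N T T N T T N T T N N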